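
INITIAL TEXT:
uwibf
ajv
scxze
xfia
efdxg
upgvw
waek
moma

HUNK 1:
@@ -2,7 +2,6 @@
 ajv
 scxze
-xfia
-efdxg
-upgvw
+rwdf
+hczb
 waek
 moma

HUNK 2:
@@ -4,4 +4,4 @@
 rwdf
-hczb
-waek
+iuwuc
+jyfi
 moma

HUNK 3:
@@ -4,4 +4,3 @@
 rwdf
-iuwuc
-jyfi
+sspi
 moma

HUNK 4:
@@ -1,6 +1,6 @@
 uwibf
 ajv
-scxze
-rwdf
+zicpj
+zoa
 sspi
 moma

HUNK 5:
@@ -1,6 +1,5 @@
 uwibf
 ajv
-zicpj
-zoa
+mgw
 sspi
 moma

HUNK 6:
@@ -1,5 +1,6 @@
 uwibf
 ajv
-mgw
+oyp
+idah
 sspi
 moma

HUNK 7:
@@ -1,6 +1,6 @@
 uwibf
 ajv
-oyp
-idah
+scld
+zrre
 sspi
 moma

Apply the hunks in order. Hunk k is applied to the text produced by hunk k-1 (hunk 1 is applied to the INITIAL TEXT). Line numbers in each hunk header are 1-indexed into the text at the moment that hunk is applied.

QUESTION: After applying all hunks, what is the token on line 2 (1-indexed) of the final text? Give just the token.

Answer: ajv

Derivation:
Hunk 1: at line 2 remove [xfia,efdxg,upgvw] add [rwdf,hczb] -> 7 lines: uwibf ajv scxze rwdf hczb waek moma
Hunk 2: at line 4 remove [hczb,waek] add [iuwuc,jyfi] -> 7 lines: uwibf ajv scxze rwdf iuwuc jyfi moma
Hunk 3: at line 4 remove [iuwuc,jyfi] add [sspi] -> 6 lines: uwibf ajv scxze rwdf sspi moma
Hunk 4: at line 1 remove [scxze,rwdf] add [zicpj,zoa] -> 6 lines: uwibf ajv zicpj zoa sspi moma
Hunk 5: at line 1 remove [zicpj,zoa] add [mgw] -> 5 lines: uwibf ajv mgw sspi moma
Hunk 6: at line 1 remove [mgw] add [oyp,idah] -> 6 lines: uwibf ajv oyp idah sspi moma
Hunk 7: at line 1 remove [oyp,idah] add [scld,zrre] -> 6 lines: uwibf ajv scld zrre sspi moma
Final line 2: ajv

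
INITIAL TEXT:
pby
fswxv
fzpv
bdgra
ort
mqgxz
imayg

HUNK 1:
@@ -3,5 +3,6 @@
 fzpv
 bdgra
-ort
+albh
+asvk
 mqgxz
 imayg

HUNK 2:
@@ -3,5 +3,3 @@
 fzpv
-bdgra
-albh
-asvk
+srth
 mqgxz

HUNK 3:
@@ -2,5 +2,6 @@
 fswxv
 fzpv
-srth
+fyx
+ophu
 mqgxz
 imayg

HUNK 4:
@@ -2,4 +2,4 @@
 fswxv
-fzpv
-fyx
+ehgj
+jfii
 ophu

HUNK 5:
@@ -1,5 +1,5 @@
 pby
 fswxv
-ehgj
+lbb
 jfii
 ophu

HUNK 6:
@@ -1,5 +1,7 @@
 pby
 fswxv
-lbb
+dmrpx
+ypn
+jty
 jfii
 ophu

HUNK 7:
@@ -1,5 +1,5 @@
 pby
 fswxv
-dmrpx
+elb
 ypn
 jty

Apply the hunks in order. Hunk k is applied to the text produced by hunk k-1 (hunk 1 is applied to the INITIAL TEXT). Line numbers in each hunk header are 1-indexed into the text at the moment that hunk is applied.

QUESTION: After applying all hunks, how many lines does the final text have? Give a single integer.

Answer: 9

Derivation:
Hunk 1: at line 3 remove [ort] add [albh,asvk] -> 8 lines: pby fswxv fzpv bdgra albh asvk mqgxz imayg
Hunk 2: at line 3 remove [bdgra,albh,asvk] add [srth] -> 6 lines: pby fswxv fzpv srth mqgxz imayg
Hunk 3: at line 2 remove [srth] add [fyx,ophu] -> 7 lines: pby fswxv fzpv fyx ophu mqgxz imayg
Hunk 4: at line 2 remove [fzpv,fyx] add [ehgj,jfii] -> 7 lines: pby fswxv ehgj jfii ophu mqgxz imayg
Hunk 5: at line 1 remove [ehgj] add [lbb] -> 7 lines: pby fswxv lbb jfii ophu mqgxz imayg
Hunk 6: at line 1 remove [lbb] add [dmrpx,ypn,jty] -> 9 lines: pby fswxv dmrpx ypn jty jfii ophu mqgxz imayg
Hunk 7: at line 1 remove [dmrpx] add [elb] -> 9 lines: pby fswxv elb ypn jty jfii ophu mqgxz imayg
Final line count: 9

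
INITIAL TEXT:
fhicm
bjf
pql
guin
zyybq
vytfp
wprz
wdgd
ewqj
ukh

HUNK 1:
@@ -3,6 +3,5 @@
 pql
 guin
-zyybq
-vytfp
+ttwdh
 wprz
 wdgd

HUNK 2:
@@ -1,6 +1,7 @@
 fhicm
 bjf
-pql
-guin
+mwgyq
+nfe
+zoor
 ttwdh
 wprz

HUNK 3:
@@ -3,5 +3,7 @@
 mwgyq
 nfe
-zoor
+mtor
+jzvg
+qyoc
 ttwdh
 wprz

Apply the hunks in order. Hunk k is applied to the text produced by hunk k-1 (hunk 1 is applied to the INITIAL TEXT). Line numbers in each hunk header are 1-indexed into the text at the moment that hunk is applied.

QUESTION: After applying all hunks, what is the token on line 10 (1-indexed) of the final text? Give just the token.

Answer: wdgd

Derivation:
Hunk 1: at line 3 remove [zyybq,vytfp] add [ttwdh] -> 9 lines: fhicm bjf pql guin ttwdh wprz wdgd ewqj ukh
Hunk 2: at line 1 remove [pql,guin] add [mwgyq,nfe,zoor] -> 10 lines: fhicm bjf mwgyq nfe zoor ttwdh wprz wdgd ewqj ukh
Hunk 3: at line 3 remove [zoor] add [mtor,jzvg,qyoc] -> 12 lines: fhicm bjf mwgyq nfe mtor jzvg qyoc ttwdh wprz wdgd ewqj ukh
Final line 10: wdgd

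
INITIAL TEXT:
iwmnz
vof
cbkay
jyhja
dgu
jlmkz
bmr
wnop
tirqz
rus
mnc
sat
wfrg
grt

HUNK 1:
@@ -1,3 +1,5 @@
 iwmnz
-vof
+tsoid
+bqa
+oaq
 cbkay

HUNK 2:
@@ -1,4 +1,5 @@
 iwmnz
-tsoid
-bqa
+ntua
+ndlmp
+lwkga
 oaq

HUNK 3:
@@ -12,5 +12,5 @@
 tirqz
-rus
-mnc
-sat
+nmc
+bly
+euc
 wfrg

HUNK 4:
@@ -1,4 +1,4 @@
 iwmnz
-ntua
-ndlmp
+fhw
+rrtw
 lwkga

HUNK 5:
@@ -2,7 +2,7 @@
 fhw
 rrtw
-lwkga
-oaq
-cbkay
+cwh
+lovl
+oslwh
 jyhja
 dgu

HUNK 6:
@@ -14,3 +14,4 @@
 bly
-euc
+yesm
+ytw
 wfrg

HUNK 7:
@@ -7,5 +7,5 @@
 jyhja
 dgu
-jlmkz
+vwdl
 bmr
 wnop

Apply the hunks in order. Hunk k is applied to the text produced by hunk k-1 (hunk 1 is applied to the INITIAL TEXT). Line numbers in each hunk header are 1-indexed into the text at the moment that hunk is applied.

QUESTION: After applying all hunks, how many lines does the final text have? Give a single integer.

Answer: 18

Derivation:
Hunk 1: at line 1 remove [vof] add [tsoid,bqa,oaq] -> 16 lines: iwmnz tsoid bqa oaq cbkay jyhja dgu jlmkz bmr wnop tirqz rus mnc sat wfrg grt
Hunk 2: at line 1 remove [tsoid,bqa] add [ntua,ndlmp,lwkga] -> 17 lines: iwmnz ntua ndlmp lwkga oaq cbkay jyhja dgu jlmkz bmr wnop tirqz rus mnc sat wfrg grt
Hunk 3: at line 12 remove [rus,mnc,sat] add [nmc,bly,euc] -> 17 lines: iwmnz ntua ndlmp lwkga oaq cbkay jyhja dgu jlmkz bmr wnop tirqz nmc bly euc wfrg grt
Hunk 4: at line 1 remove [ntua,ndlmp] add [fhw,rrtw] -> 17 lines: iwmnz fhw rrtw lwkga oaq cbkay jyhja dgu jlmkz bmr wnop tirqz nmc bly euc wfrg grt
Hunk 5: at line 2 remove [lwkga,oaq,cbkay] add [cwh,lovl,oslwh] -> 17 lines: iwmnz fhw rrtw cwh lovl oslwh jyhja dgu jlmkz bmr wnop tirqz nmc bly euc wfrg grt
Hunk 6: at line 14 remove [euc] add [yesm,ytw] -> 18 lines: iwmnz fhw rrtw cwh lovl oslwh jyhja dgu jlmkz bmr wnop tirqz nmc bly yesm ytw wfrg grt
Hunk 7: at line 7 remove [jlmkz] add [vwdl] -> 18 lines: iwmnz fhw rrtw cwh lovl oslwh jyhja dgu vwdl bmr wnop tirqz nmc bly yesm ytw wfrg grt
Final line count: 18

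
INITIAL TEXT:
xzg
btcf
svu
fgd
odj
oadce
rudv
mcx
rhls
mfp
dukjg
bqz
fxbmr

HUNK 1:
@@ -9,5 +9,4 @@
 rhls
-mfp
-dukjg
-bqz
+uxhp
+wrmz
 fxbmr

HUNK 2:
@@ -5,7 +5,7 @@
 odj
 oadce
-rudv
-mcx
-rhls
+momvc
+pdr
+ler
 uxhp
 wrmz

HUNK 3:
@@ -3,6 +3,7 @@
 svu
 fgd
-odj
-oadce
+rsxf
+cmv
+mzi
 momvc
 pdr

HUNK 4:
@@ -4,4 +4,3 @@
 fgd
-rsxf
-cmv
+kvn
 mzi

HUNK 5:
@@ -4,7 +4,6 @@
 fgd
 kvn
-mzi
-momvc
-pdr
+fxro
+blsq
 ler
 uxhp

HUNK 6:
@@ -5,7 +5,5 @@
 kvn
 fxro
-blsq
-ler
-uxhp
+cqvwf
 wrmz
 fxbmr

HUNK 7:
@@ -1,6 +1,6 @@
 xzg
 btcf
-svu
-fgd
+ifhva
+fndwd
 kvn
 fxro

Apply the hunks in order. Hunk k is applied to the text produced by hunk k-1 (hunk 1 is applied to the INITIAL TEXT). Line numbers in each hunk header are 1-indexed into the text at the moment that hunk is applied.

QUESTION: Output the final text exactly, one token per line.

Hunk 1: at line 9 remove [mfp,dukjg,bqz] add [uxhp,wrmz] -> 12 lines: xzg btcf svu fgd odj oadce rudv mcx rhls uxhp wrmz fxbmr
Hunk 2: at line 5 remove [rudv,mcx,rhls] add [momvc,pdr,ler] -> 12 lines: xzg btcf svu fgd odj oadce momvc pdr ler uxhp wrmz fxbmr
Hunk 3: at line 3 remove [odj,oadce] add [rsxf,cmv,mzi] -> 13 lines: xzg btcf svu fgd rsxf cmv mzi momvc pdr ler uxhp wrmz fxbmr
Hunk 4: at line 4 remove [rsxf,cmv] add [kvn] -> 12 lines: xzg btcf svu fgd kvn mzi momvc pdr ler uxhp wrmz fxbmr
Hunk 5: at line 4 remove [mzi,momvc,pdr] add [fxro,blsq] -> 11 lines: xzg btcf svu fgd kvn fxro blsq ler uxhp wrmz fxbmr
Hunk 6: at line 5 remove [blsq,ler,uxhp] add [cqvwf] -> 9 lines: xzg btcf svu fgd kvn fxro cqvwf wrmz fxbmr
Hunk 7: at line 1 remove [svu,fgd] add [ifhva,fndwd] -> 9 lines: xzg btcf ifhva fndwd kvn fxro cqvwf wrmz fxbmr

Answer: xzg
btcf
ifhva
fndwd
kvn
fxro
cqvwf
wrmz
fxbmr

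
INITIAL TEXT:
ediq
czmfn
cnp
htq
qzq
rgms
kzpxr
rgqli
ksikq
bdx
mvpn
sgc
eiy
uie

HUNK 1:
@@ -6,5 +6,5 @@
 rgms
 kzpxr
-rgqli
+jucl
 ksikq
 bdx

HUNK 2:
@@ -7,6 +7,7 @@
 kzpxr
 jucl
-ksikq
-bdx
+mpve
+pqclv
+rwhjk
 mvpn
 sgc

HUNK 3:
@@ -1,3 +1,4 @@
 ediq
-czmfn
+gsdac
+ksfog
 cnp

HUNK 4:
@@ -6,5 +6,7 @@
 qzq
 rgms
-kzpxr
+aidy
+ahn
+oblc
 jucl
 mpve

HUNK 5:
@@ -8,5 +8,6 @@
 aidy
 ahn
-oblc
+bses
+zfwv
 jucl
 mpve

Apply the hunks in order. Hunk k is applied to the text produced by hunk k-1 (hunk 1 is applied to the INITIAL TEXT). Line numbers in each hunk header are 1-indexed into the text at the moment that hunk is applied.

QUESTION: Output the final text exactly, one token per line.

Hunk 1: at line 6 remove [rgqli] add [jucl] -> 14 lines: ediq czmfn cnp htq qzq rgms kzpxr jucl ksikq bdx mvpn sgc eiy uie
Hunk 2: at line 7 remove [ksikq,bdx] add [mpve,pqclv,rwhjk] -> 15 lines: ediq czmfn cnp htq qzq rgms kzpxr jucl mpve pqclv rwhjk mvpn sgc eiy uie
Hunk 3: at line 1 remove [czmfn] add [gsdac,ksfog] -> 16 lines: ediq gsdac ksfog cnp htq qzq rgms kzpxr jucl mpve pqclv rwhjk mvpn sgc eiy uie
Hunk 4: at line 6 remove [kzpxr] add [aidy,ahn,oblc] -> 18 lines: ediq gsdac ksfog cnp htq qzq rgms aidy ahn oblc jucl mpve pqclv rwhjk mvpn sgc eiy uie
Hunk 5: at line 8 remove [oblc] add [bses,zfwv] -> 19 lines: ediq gsdac ksfog cnp htq qzq rgms aidy ahn bses zfwv jucl mpve pqclv rwhjk mvpn sgc eiy uie

Answer: ediq
gsdac
ksfog
cnp
htq
qzq
rgms
aidy
ahn
bses
zfwv
jucl
mpve
pqclv
rwhjk
mvpn
sgc
eiy
uie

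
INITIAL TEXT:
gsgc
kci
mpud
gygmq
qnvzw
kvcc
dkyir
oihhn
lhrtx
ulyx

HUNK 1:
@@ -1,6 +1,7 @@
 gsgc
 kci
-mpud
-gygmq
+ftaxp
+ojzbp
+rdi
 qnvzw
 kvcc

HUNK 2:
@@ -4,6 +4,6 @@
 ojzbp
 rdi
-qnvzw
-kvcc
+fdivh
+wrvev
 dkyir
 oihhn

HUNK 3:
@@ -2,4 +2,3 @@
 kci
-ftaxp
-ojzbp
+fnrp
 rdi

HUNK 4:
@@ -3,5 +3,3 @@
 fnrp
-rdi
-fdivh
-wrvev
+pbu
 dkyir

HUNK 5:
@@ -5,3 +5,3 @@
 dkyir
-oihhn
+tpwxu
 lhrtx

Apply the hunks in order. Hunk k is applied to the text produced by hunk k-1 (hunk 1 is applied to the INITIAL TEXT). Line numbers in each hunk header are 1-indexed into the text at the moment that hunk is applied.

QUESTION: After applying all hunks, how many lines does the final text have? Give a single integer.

Answer: 8

Derivation:
Hunk 1: at line 1 remove [mpud,gygmq] add [ftaxp,ojzbp,rdi] -> 11 lines: gsgc kci ftaxp ojzbp rdi qnvzw kvcc dkyir oihhn lhrtx ulyx
Hunk 2: at line 4 remove [qnvzw,kvcc] add [fdivh,wrvev] -> 11 lines: gsgc kci ftaxp ojzbp rdi fdivh wrvev dkyir oihhn lhrtx ulyx
Hunk 3: at line 2 remove [ftaxp,ojzbp] add [fnrp] -> 10 lines: gsgc kci fnrp rdi fdivh wrvev dkyir oihhn lhrtx ulyx
Hunk 4: at line 3 remove [rdi,fdivh,wrvev] add [pbu] -> 8 lines: gsgc kci fnrp pbu dkyir oihhn lhrtx ulyx
Hunk 5: at line 5 remove [oihhn] add [tpwxu] -> 8 lines: gsgc kci fnrp pbu dkyir tpwxu lhrtx ulyx
Final line count: 8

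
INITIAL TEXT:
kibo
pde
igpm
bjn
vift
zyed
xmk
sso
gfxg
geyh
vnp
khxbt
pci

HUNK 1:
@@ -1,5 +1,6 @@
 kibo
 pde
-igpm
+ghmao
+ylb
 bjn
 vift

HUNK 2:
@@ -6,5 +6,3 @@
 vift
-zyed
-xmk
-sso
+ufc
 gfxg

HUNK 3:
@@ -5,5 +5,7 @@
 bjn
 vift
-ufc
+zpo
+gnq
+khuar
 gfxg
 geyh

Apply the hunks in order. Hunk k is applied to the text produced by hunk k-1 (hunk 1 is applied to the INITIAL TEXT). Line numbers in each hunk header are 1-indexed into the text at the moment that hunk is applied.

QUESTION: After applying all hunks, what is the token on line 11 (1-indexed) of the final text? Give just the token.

Hunk 1: at line 1 remove [igpm] add [ghmao,ylb] -> 14 lines: kibo pde ghmao ylb bjn vift zyed xmk sso gfxg geyh vnp khxbt pci
Hunk 2: at line 6 remove [zyed,xmk,sso] add [ufc] -> 12 lines: kibo pde ghmao ylb bjn vift ufc gfxg geyh vnp khxbt pci
Hunk 3: at line 5 remove [ufc] add [zpo,gnq,khuar] -> 14 lines: kibo pde ghmao ylb bjn vift zpo gnq khuar gfxg geyh vnp khxbt pci
Final line 11: geyh

Answer: geyh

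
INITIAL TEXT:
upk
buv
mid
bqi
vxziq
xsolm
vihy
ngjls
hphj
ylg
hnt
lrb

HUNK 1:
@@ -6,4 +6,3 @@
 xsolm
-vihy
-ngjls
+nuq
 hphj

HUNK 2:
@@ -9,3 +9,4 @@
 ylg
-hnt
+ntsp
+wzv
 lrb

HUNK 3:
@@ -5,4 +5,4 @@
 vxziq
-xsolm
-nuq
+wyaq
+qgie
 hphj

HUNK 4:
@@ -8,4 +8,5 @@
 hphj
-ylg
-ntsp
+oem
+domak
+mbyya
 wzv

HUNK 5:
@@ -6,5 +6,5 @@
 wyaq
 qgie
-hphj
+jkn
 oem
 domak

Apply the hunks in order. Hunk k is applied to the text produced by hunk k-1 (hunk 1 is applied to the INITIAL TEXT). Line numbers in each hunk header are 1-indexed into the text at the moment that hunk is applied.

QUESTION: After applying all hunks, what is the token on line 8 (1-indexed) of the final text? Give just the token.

Answer: jkn

Derivation:
Hunk 1: at line 6 remove [vihy,ngjls] add [nuq] -> 11 lines: upk buv mid bqi vxziq xsolm nuq hphj ylg hnt lrb
Hunk 2: at line 9 remove [hnt] add [ntsp,wzv] -> 12 lines: upk buv mid bqi vxziq xsolm nuq hphj ylg ntsp wzv lrb
Hunk 3: at line 5 remove [xsolm,nuq] add [wyaq,qgie] -> 12 lines: upk buv mid bqi vxziq wyaq qgie hphj ylg ntsp wzv lrb
Hunk 4: at line 8 remove [ylg,ntsp] add [oem,domak,mbyya] -> 13 lines: upk buv mid bqi vxziq wyaq qgie hphj oem domak mbyya wzv lrb
Hunk 5: at line 6 remove [hphj] add [jkn] -> 13 lines: upk buv mid bqi vxziq wyaq qgie jkn oem domak mbyya wzv lrb
Final line 8: jkn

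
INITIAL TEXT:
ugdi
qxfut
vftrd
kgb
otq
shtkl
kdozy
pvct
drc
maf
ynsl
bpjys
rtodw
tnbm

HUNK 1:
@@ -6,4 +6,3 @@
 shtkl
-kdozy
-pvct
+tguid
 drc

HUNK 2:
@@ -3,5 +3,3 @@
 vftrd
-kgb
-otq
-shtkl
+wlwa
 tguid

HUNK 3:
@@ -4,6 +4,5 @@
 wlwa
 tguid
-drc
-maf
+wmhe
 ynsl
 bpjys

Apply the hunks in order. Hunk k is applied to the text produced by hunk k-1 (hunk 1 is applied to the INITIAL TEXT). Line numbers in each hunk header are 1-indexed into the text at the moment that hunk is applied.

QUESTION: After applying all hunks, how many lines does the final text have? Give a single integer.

Hunk 1: at line 6 remove [kdozy,pvct] add [tguid] -> 13 lines: ugdi qxfut vftrd kgb otq shtkl tguid drc maf ynsl bpjys rtodw tnbm
Hunk 2: at line 3 remove [kgb,otq,shtkl] add [wlwa] -> 11 lines: ugdi qxfut vftrd wlwa tguid drc maf ynsl bpjys rtodw tnbm
Hunk 3: at line 4 remove [drc,maf] add [wmhe] -> 10 lines: ugdi qxfut vftrd wlwa tguid wmhe ynsl bpjys rtodw tnbm
Final line count: 10

Answer: 10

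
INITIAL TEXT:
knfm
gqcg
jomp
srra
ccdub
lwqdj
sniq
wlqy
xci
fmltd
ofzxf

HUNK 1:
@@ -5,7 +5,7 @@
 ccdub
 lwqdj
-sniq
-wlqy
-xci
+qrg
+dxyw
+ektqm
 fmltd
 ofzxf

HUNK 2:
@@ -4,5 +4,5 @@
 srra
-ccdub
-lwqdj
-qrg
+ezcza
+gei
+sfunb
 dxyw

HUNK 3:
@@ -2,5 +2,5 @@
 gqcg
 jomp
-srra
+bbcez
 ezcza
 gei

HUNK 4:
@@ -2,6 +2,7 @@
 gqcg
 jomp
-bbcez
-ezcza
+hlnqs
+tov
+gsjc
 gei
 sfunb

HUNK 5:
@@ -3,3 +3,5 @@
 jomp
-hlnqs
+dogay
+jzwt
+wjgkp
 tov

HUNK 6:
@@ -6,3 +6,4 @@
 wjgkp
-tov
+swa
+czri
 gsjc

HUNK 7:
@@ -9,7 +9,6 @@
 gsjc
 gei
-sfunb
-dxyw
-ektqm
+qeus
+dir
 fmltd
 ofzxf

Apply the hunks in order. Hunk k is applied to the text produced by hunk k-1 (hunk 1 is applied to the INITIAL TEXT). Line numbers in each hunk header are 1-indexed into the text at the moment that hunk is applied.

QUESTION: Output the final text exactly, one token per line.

Hunk 1: at line 5 remove [sniq,wlqy,xci] add [qrg,dxyw,ektqm] -> 11 lines: knfm gqcg jomp srra ccdub lwqdj qrg dxyw ektqm fmltd ofzxf
Hunk 2: at line 4 remove [ccdub,lwqdj,qrg] add [ezcza,gei,sfunb] -> 11 lines: knfm gqcg jomp srra ezcza gei sfunb dxyw ektqm fmltd ofzxf
Hunk 3: at line 2 remove [srra] add [bbcez] -> 11 lines: knfm gqcg jomp bbcez ezcza gei sfunb dxyw ektqm fmltd ofzxf
Hunk 4: at line 2 remove [bbcez,ezcza] add [hlnqs,tov,gsjc] -> 12 lines: knfm gqcg jomp hlnqs tov gsjc gei sfunb dxyw ektqm fmltd ofzxf
Hunk 5: at line 3 remove [hlnqs] add [dogay,jzwt,wjgkp] -> 14 lines: knfm gqcg jomp dogay jzwt wjgkp tov gsjc gei sfunb dxyw ektqm fmltd ofzxf
Hunk 6: at line 6 remove [tov] add [swa,czri] -> 15 lines: knfm gqcg jomp dogay jzwt wjgkp swa czri gsjc gei sfunb dxyw ektqm fmltd ofzxf
Hunk 7: at line 9 remove [sfunb,dxyw,ektqm] add [qeus,dir] -> 14 lines: knfm gqcg jomp dogay jzwt wjgkp swa czri gsjc gei qeus dir fmltd ofzxf

Answer: knfm
gqcg
jomp
dogay
jzwt
wjgkp
swa
czri
gsjc
gei
qeus
dir
fmltd
ofzxf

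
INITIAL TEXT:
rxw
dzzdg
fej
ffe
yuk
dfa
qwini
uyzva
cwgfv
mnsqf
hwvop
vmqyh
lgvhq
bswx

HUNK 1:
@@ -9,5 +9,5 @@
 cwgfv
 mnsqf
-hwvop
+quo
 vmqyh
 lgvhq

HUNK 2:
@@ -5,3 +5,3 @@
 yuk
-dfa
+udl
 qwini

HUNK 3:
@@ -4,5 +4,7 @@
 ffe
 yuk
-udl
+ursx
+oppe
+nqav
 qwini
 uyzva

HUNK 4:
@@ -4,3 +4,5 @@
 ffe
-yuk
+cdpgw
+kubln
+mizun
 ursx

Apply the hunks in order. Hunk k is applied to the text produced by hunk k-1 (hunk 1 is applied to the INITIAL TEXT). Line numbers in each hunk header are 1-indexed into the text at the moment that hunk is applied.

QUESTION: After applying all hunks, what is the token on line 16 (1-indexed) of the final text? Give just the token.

Hunk 1: at line 9 remove [hwvop] add [quo] -> 14 lines: rxw dzzdg fej ffe yuk dfa qwini uyzva cwgfv mnsqf quo vmqyh lgvhq bswx
Hunk 2: at line 5 remove [dfa] add [udl] -> 14 lines: rxw dzzdg fej ffe yuk udl qwini uyzva cwgfv mnsqf quo vmqyh lgvhq bswx
Hunk 3: at line 4 remove [udl] add [ursx,oppe,nqav] -> 16 lines: rxw dzzdg fej ffe yuk ursx oppe nqav qwini uyzva cwgfv mnsqf quo vmqyh lgvhq bswx
Hunk 4: at line 4 remove [yuk] add [cdpgw,kubln,mizun] -> 18 lines: rxw dzzdg fej ffe cdpgw kubln mizun ursx oppe nqav qwini uyzva cwgfv mnsqf quo vmqyh lgvhq bswx
Final line 16: vmqyh

Answer: vmqyh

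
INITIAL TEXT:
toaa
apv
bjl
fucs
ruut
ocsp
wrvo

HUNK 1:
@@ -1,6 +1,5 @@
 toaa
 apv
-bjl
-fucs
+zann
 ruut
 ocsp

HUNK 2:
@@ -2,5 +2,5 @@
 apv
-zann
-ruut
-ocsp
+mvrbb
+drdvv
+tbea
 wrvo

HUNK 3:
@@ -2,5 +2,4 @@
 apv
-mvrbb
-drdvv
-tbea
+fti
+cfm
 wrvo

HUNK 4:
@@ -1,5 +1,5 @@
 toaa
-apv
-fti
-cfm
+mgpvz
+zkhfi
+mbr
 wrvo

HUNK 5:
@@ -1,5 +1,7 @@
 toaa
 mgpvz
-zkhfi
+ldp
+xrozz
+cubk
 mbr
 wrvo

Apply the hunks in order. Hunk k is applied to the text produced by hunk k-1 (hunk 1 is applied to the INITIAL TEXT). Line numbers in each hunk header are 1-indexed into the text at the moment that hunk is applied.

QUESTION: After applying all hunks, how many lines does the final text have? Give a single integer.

Answer: 7

Derivation:
Hunk 1: at line 1 remove [bjl,fucs] add [zann] -> 6 lines: toaa apv zann ruut ocsp wrvo
Hunk 2: at line 2 remove [zann,ruut,ocsp] add [mvrbb,drdvv,tbea] -> 6 lines: toaa apv mvrbb drdvv tbea wrvo
Hunk 3: at line 2 remove [mvrbb,drdvv,tbea] add [fti,cfm] -> 5 lines: toaa apv fti cfm wrvo
Hunk 4: at line 1 remove [apv,fti,cfm] add [mgpvz,zkhfi,mbr] -> 5 lines: toaa mgpvz zkhfi mbr wrvo
Hunk 5: at line 1 remove [zkhfi] add [ldp,xrozz,cubk] -> 7 lines: toaa mgpvz ldp xrozz cubk mbr wrvo
Final line count: 7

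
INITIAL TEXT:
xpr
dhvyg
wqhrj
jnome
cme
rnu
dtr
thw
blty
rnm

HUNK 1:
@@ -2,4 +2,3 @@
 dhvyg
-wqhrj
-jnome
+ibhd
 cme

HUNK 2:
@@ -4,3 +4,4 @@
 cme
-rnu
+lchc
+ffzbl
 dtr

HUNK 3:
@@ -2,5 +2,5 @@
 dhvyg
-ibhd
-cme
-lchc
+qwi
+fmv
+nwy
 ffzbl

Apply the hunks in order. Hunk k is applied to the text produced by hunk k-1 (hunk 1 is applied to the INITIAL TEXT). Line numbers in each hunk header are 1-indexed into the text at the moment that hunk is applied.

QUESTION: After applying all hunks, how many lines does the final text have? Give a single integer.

Answer: 10

Derivation:
Hunk 1: at line 2 remove [wqhrj,jnome] add [ibhd] -> 9 lines: xpr dhvyg ibhd cme rnu dtr thw blty rnm
Hunk 2: at line 4 remove [rnu] add [lchc,ffzbl] -> 10 lines: xpr dhvyg ibhd cme lchc ffzbl dtr thw blty rnm
Hunk 3: at line 2 remove [ibhd,cme,lchc] add [qwi,fmv,nwy] -> 10 lines: xpr dhvyg qwi fmv nwy ffzbl dtr thw blty rnm
Final line count: 10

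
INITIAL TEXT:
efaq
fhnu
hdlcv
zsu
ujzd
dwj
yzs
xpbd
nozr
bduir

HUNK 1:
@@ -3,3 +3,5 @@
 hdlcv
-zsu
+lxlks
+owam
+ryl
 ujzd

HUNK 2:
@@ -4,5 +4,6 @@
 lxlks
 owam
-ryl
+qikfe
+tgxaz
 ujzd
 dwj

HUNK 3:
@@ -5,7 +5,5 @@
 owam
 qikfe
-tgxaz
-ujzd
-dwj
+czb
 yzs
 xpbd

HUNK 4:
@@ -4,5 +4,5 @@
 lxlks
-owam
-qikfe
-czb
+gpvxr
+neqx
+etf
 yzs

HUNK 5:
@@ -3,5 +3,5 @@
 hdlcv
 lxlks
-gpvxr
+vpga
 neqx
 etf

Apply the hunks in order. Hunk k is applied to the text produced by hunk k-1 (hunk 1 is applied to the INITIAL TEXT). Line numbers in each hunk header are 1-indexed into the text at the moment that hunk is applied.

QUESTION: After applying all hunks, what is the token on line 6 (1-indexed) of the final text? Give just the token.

Answer: neqx

Derivation:
Hunk 1: at line 3 remove [zsu] add [lxlks,owam,ryl] -> 12 lines: efaq fhnu hdlcv lxlks owam ryl ujzd dwj yzs xpbd nozr bduir
Hunk 2: at line 4 remove [ryl] add [qikfe,tgxaz] -> 13 lines: efaq fhnu hdlcv lxlks owam qikfe tgxaz ujzd dwj yzs xpbd nozr bduir
Hunk 3: at line 5 remove [tgxaz,ujzd,dwj] add [czb] -> 11 lines: efaq fhnu hdlcv lxlks owam qikfe czb yzs xpbd nozr bduir
Hunk 4: at line 4 remove [owam,qikfe,czb] add [gpvxr,neqx,etf] -> 11 lines: efaq fhnu hdlcv lxlks gpvxr neqx etf yzs xpbd nozr bduir
Hunk 5: at line 3 remove [gpvxr] add [vpga] -> 11 lines: efaq fhnu hdlcv lxlks vpga neqx etf yzs xpbd nozr bduir
Final line 6: neqx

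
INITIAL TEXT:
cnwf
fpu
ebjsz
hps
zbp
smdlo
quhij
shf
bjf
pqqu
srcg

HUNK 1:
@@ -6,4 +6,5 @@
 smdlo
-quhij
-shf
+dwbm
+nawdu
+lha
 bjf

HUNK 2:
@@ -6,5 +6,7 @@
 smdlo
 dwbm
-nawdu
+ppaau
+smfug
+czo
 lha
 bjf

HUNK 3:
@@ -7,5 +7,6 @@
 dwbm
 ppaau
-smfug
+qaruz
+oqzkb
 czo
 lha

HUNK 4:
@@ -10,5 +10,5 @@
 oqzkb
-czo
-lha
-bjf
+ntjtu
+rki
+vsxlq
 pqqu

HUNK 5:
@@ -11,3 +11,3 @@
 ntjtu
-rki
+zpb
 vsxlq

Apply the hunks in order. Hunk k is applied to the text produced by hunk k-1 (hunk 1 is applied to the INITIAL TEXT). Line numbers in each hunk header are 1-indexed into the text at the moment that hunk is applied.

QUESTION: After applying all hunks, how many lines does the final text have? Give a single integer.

Hunk 1: at line 6 remove [quhij,shf] add [dwbm,nawdu,lha] -> 12 lines: cnwf fpu ebjsz hps zbp smdlo dwbm nawdu lha bjf pqqu srcg
Hunk 2: at line 6 remove [nawdu] add [ppaau,smfug,czo] -> 14 lines: cnwf fpu ebjsz hps zbp smdlo dwbm ppaau smfug czo lha bjf pqqu srcg
Hunk 3: at line 7 remove [smfug] add [qaruz,oqzkb] -> 15 lines: cnwf fpu ebjsz hps zbp smdlo dwbm ppaau qaruz oqzkb czo lha bjf pqqu srcg
Hunk 4: at line 10 remove [czo,lha,bjf] add [ntjtu,rki,vsxlq] -> 15 lines: cnwf fpu ebjsz hps zbp smdlo dwbm ppaau qaruz oqzkb ntjtu rki vsxlq pqqu srcg
Hunk 5: at line 11 remove [rki] add [zpb] -> 15 lines: cnwf fpu ebjsz hps zbp smdlo dwbm ppaau qaruz oqzkb ntjtu zpb vsxlq pqqu srcg
Final line count: 15

Answer: 15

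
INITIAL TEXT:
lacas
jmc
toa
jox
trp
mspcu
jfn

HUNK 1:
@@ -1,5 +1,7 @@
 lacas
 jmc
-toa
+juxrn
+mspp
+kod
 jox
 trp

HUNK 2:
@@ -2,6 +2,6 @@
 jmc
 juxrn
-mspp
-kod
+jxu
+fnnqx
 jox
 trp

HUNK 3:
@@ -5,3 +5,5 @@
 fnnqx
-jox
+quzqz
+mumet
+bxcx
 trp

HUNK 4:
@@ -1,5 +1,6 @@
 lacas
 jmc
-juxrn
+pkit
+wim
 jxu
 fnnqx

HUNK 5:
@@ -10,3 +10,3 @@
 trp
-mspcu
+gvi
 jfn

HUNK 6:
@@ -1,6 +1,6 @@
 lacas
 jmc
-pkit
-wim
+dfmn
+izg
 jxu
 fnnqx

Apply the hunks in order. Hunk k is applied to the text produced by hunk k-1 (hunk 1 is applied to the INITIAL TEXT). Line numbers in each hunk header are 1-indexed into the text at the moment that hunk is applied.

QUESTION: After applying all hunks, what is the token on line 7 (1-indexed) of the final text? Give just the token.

Hunk 1: at line 1 remove [toa] add [juxrn,mspp,kod] -> 9 lines: lacas jmc juxrn mspp kod jox trp mspcu jfn
Hunk 2: at line 2 remove [mspp,kod] add [jxu,fnnqx] -> 9 lines: lacas jmc juxrn jxu fnnqx jox trp mspcu jfn
Hunk 3: at line 5 remove [jox] add [quzqz,mumet,bxcx] -> 11 lines: lacas jmc juxrn jxu fnnqx quzqz mumet bxcx trp mspcu jfn
Hunk 4: at line 1 remove [juxrn] add [pkit,wim] -> 12 lines: lacas jmc pkit wim jxu fnnqx quzqz mumet bxcx trp mspcu jfn
Hunk 5: at line 10 remove [mspcu] add [gvi] -> 12 lines: lacas jmc pkit wim jxu fnnqx quzqz mumet bxcx trp gvi jfn
Hunk 6: at line 1 remove [pkit,wim] add [dfmn,izg] -> 12 lines: lacas jmc dfmn izg jxu fnnqx quzqz mumet bxcx trp gvi jfn
Final line 7: quzqz

Answer: quzqz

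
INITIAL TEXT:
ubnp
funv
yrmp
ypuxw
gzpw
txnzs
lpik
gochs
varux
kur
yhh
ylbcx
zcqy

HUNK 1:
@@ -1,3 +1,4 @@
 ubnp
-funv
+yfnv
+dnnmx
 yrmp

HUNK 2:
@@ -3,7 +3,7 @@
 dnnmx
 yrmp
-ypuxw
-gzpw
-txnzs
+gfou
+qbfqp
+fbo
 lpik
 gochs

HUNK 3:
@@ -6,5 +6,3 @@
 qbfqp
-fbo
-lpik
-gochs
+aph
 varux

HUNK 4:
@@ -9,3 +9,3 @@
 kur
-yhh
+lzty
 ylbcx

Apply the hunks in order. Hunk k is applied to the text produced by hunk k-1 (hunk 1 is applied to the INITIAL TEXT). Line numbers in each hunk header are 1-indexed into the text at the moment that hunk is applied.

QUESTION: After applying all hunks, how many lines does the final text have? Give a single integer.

Hunk 1: at line 1 remove [funv] add [yfnv,dnnmx] -> 14 lines: ubnp yfnv dnnmx yrmp ypuxw gzpw txnzs lpik gochs varux kur yhh ylbcx zcqy
Hunk 2: at line 3 remove [ypuxw,gzpw,txnzs] add [gfou,qbfqp,fbo] -> 14 lines: ubnp yfnv dnnmx yrmp gfou qbfqp fbo lpik gochs varux kur yhh ylbcx zcqy
Hunk 3: at line 6 remove [fbo,lpik,gochs] add [aph] -> 12 lines: ubnp yfnv dnnmx yrmp gfou qbfqp aph varux kur yhh ylbcx zcqy
Hunk 4: at line 9 remove [yhh] add [lzty] -> 12 lines: ubnp yfnv dnnmx yrmp gfou qbfqp aph varux kur lzty ylbcx zcqy
Final line count: 12

Answer: 12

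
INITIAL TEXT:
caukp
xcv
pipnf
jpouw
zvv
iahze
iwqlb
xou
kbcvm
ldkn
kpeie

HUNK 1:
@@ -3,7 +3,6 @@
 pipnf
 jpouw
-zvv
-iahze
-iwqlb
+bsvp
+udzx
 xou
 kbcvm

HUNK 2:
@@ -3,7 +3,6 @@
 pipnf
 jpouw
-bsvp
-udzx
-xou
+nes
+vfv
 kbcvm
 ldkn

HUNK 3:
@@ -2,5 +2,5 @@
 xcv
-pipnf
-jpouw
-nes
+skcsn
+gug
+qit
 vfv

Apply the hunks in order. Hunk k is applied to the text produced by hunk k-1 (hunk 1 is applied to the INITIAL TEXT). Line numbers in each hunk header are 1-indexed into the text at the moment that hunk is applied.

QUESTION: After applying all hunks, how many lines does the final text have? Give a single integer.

Hunk 1: at line 3 remove [zvv,iahze,iwqlb] add [bsvp,udzx] -> 10 lines: caukp xcv pipnf jpouw bsvp udzx xou kbcvm ldkn kpeie
Hunk 2: at line 3 remove [bsvp,udzx,xou] add [nes,vfv] -> 9 lines: caukp xcv pipnf jpouw nes vfv kbcvm ldkn kpeie
Hunk 3: at line 2 remove [pipnf,jpouw,nes] add [skcsn,gug,qit] -> 9 lines: caukp xcv skcsn gug qit vfv kbcvm ldkn kpeie
Final line count: 9

Answer: 9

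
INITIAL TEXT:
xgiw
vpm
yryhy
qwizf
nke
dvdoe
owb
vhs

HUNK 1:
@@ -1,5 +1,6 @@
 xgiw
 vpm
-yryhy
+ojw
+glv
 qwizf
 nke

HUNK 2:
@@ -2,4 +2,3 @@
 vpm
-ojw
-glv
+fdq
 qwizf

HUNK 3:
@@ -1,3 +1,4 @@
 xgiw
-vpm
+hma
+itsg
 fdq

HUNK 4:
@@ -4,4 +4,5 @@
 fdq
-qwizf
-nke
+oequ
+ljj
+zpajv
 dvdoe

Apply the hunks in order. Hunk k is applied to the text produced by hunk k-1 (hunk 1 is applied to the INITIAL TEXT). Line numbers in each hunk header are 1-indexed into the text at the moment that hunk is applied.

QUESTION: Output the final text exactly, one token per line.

Answer: xgiw
hma
itsg
fdq
oequ
ljj
zpajv
dvdoe
owb
vhs

Derivation:
Hunk 1: at line 1 remove [yryhy] add [ojw,glv] -> 9 lines: xgiw vpm ojw glv qwizf nke dvdoe owb vhs
Hunk 2: at line 2 remove [ojw,glv] add [fdq] -> 8 lines: xgiw vpm fdq qwizf nke dvdoe owb vhs
Hunk 3: at line 1 remove [vpm] add [hma,itsg] -> 9 lines: xgiw hma itsg fdq qwizf nke dvdoe owb vhs
Hunk 4: at line 4 remove [qwizf,nke] add [oequ,ljj,zpajv] -> 10 lines: xgiw hma itsg fdq oequ ljj zpajv dvdoe owb vhs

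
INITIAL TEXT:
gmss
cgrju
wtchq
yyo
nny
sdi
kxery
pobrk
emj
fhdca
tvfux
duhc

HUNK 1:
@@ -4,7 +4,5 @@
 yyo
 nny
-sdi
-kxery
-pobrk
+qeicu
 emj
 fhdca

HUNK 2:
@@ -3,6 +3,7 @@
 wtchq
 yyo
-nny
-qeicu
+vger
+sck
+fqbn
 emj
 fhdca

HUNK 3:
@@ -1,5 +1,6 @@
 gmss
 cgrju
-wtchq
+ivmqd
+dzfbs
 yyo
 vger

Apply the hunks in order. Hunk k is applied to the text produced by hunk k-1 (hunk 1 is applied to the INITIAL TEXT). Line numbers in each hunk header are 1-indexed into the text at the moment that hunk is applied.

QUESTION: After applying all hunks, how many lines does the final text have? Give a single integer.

Hunk 1: at line 4 remove [sdi,kxery,pobrk] add [qeicu] -> 10 lines: gmss cgrju wtchq yyo nny qeicu emj fhdca tvfux duhc
Hunk 2: at line 3 remove [nny,qeicu] add [vger,sck,fqbn] -> 11 lines: gmss cgrju wtchq yyo vger sck fqbn emj fhdca tvfux duhc
Hunk 3: at line 1 remove [wtchq] add [ivmqd,dzfbs] -> 12 lines: gmss cgrju ivmqd dzfbs yyo vger sck fqbn emj fhdca tvfux duhc
Final line count: 12

Answer: 12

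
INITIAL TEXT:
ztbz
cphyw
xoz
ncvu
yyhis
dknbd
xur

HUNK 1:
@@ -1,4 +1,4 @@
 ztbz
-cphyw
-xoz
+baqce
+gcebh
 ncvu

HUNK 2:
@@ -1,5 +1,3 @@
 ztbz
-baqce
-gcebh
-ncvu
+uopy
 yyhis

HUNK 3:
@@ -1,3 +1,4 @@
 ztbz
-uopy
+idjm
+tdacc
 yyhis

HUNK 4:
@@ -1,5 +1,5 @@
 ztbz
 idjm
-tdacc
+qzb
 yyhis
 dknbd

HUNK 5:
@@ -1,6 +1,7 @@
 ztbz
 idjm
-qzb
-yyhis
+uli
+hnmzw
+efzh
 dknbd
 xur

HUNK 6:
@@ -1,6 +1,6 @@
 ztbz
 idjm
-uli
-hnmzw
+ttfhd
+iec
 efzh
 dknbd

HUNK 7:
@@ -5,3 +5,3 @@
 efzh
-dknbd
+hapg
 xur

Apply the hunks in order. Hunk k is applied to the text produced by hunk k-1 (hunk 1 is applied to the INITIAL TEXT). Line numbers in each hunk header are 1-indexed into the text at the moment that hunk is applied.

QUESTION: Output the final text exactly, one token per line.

Answer: ztbz
idjm
ttfhd
iec
efzh
hapg
xur

Derivation:
Hunk 1: at line 1 remove [cphyw,xoz] add [baqce,gcebh] -> 7 lines: ztbz baqce gcebh ncvu yyhis dknbd xur
Hunk 2: at line 1 remove [baqce,gcebh,ncvu] add [uopy] -> 5 lines: ztbz uopy yyhis dknbd xur
Hunk 3: at line 1 remove [uopy] add [idjm,tdacc] -> 6 lines: ztbz idjm tdacc yyhis dknbd xur
Hunk 4: at line 1 remove [tdacc] add [qzb] -> 6 lines: ztbz idjm qzb yyhis dknbd xur
Hunk 5: at line 1 remove [qzb,yyhis] add [uli,hnmzw,efzh] -> 7 lines: ztbz idjm uli hnmzw efzh dknbd xur
Hunk 6: at line 1 remove [uli,hnmzw] add [ttfhd,iec] -> 7 lines: ztbz idjm ttfhd iec efzh dknbd xur
Hunk 7: at line 5 remove [dknbd] add [hapg] -> 7 lines: ztbz idjm ttfhd iec efzh hapg xur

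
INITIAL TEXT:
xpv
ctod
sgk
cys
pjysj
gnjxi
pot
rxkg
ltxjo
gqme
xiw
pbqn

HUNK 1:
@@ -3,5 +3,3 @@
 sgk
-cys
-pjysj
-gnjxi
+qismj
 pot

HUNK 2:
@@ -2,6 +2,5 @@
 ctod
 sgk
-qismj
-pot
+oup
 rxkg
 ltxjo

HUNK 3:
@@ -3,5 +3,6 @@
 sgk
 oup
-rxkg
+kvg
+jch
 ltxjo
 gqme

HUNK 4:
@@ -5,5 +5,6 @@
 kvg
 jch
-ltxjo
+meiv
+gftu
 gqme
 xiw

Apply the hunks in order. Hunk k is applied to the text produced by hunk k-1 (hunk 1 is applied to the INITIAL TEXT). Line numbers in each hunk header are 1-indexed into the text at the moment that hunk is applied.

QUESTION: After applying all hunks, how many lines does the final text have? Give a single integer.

Hunk 1: at line 3 remove [cys,pjysj,gnjxi] add [qismj] -> 10 lines: xpv ctod sgk qismj pot rxkg ltxjo gqme xiw pbqn
Hunk 2: at line 2 remove [qismj,pot] add [oup] -> 9 lines: xpv ctod sgk oup rxkg ltxjo gqme xiw pbqn
Hunk 3: at line 3 remove [rxkg] add [kvg,jch] -> 10 lines: xpv ctod sgk oup kvg jch ltxjo gqme xiw pbqn
Hunk 4: at line 5 remove [ltxjo] add [meiv,gftu] -> 11 lines: xpv ctod sgk oup kvg jch meiv gftu gqme xiw pbqn
Final line count: 11

Answer: 11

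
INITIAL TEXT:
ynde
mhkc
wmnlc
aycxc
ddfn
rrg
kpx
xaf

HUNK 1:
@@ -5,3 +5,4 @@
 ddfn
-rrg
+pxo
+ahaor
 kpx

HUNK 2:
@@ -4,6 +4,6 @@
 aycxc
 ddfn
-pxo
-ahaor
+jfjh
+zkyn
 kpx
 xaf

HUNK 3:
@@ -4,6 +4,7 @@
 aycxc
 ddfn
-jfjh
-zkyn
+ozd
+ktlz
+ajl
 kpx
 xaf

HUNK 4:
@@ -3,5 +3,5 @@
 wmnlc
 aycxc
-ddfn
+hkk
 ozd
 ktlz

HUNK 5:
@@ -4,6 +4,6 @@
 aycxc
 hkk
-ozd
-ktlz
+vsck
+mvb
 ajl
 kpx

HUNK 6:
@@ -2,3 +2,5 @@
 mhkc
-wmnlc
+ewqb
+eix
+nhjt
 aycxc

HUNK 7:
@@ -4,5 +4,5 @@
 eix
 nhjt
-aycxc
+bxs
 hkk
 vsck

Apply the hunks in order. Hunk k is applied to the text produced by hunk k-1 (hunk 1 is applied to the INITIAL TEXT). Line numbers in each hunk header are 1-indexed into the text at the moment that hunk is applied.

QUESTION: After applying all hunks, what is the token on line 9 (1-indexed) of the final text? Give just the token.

Hunk 1: at line 5 remove [rrg] add [pxo,ahaor] -> 9 lines: ynde mhkc wmnlc aycxc ddfn pxo ahaor kpx xaf
Hunk 2: at line 4 remove [pxo,ahaor] add [jfjh,zkyn] -> 9 lines: ynde mhkc wmnlc aycxc ddfn jfjh zkyn kpx xaf
Hunk 3: at line 4 remove [jfjh,zkyn] add [ozd,ktlz,ajl] -> 10 lines: ynde mhkc wmnlc aycxc ddfn ozd ktlz ajl kpx xaf
Hunk 4: at line 3 remove [ddfn] add [hkk] -> 10 lines: ynde mhkc wmnlc aycxc hkk ozd ktlz ajl kpx xaf
Hunk 5: at line 4 remove [ozd,ktlz] add [vsck,mvb] -> 10 lines: ynde mhkc wmnlc aycxc hkk vsck mvb ajl kpx xaf
Hunk 6: at line 2 remove [wmnlc] add [ewqb,eix,nhjt] -> 12 lines: ynde mhkc ewqb eix nhjt aycxc hkk vsck mvb ajl kpx xaf
Hunk 7: at line 4 remove [aycxc] add [bxs] -> 12 lines: ynde mhkc ewqb eix nhjt bxs hkk vsck mvb ajl kpx xaf
Final line 9: mvb

Answer: mvb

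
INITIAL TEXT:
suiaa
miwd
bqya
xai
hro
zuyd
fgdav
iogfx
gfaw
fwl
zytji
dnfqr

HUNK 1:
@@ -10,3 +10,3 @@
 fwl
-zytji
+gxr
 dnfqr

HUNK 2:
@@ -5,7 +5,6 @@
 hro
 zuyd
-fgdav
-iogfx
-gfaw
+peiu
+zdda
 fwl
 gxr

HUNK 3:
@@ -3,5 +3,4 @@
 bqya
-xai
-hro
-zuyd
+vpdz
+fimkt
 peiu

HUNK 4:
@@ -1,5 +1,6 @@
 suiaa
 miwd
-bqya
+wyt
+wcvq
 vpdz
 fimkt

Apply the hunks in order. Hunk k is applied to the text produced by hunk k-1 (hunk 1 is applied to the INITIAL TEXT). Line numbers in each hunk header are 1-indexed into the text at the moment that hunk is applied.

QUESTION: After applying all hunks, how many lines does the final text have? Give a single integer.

Hunk 1: at line 10 remove [zytji] add [gxr] -> 12 lines: suiaa miwd bqya xai hro zuyd fgdav iogfx gfaw fwl gxr dnfqr
Hunk 2: at line 5 remove [fgdav,iogfx,gfaw] add [peiu,zdda] -> 11 lines: suiaa miwd bqya xai hro zuyd peiu zdda fwl gxr dnfqr
Hunk 3: at line 3 remove [xai,hro,zuyd] add [vpdz,fimkt] -> 10 lines: suiaa miwd bqya vpdz fimkt peiu zdda fwl gxr dnfqr
Hunk 4: at line 1 remove [bqya] add [wyt,wcvq] -> 11 lines: suiaa miwd wyt wcvq vpdz fimkt peiu zdda fwl gxr dnfqr
Final line count: 11

Answer: 11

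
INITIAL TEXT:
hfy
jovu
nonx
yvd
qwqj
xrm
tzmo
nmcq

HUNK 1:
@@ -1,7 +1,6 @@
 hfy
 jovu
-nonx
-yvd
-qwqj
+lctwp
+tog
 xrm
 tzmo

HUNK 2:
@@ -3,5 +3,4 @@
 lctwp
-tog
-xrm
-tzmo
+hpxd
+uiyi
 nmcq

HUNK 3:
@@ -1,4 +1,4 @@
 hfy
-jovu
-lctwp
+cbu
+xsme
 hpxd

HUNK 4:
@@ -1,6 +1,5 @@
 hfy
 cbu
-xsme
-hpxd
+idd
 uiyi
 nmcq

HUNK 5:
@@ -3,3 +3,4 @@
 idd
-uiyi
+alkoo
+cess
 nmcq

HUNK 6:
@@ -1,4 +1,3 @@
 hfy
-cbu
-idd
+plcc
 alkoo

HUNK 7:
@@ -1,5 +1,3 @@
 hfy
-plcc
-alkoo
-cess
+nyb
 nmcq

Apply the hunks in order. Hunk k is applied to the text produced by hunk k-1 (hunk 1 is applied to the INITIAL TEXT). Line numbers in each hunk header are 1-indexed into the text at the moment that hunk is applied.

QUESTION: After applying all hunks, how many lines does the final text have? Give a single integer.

Hunk 1: at line 1 remove [nonx,yvd,qwqj] add [lctwp,tog] -> 7 lines: hfy jovu lctwp tog xrm tzmo nmcq
Hunk 2: at line 3 remove [tog,xrm,tzmo] add [hpxd,uiyi] -> 6 lines: hfy jovu lctwp hpxd uiyi nmcq
Hunk 3: at line 1 remove [jovu,lctwp] add [cbu,xsme] -> 6 lines: hfy cbu xsme hpxd uiyi nmcq
Hunk 4: at line 1 remove [xsme,hpxd] add [idd] -> 5 lines: hfy cbu idd uiyi nmcq
Hunk 5: at line 3 remove [uiyi] add [alkoo,cess] -> 6 lines: hfy cbu idd alkoo cess nmcq
Hunk 6: at line 1 remove [cbu,idd] add [plcc] -> 5 lines: hfy plcc alkoo cess nmcq
Hunk 7: at line 1 remove [plcc,alkoo,cess] add [nyb] -> 3 lines: hfy nyb nmcq
Final line count: 3

Answer: 3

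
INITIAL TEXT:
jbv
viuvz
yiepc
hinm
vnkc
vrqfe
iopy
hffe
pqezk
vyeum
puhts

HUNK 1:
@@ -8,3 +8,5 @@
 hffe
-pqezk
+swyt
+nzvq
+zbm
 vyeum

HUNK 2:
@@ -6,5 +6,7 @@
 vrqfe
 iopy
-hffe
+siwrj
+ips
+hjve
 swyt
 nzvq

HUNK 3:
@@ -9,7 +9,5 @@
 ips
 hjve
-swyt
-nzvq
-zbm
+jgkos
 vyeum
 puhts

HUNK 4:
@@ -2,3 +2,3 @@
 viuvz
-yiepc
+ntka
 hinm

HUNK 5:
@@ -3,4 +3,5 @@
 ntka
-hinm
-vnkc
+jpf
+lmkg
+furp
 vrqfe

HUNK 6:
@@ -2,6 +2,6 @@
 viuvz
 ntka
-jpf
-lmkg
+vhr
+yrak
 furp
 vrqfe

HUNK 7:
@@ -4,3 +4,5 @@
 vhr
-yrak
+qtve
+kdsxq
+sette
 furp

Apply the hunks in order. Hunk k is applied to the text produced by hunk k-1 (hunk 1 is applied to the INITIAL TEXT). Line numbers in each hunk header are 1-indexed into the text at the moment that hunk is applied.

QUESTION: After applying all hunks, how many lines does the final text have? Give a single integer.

Answer: 16

Derivation:
Hunk 1: at line 8 remove [pqezk] add [swyt,nzvq,zbm] -> 13 lines: jbv viuvz yiepc hinm vnkc vrqfe iopy hffe swyt nzvq zbm vyeum puhts
Hunk 2: at line 6 remove [hffe] add [siwrj,ips,hjve] -> 15 lines: jbv viuvz yiepc hinm vnkc vrqfe iopy siwrj ips hjve swyt nzvq zbm vyeum puhts
Hunk 3: at line 9 remove [swyt,nzvq,zbm] add [jgkos] -> 13 lines: jbv viuvz yiepc hinm vnkc vrqfe iopy siwrj ips hjve jgkos vyeum puhts
Hunk 4: at line 2 remove [yiepc] add [ntka] -> 13 lines: jbv viuvz ntka hinm vnkc vrqfe iopy siwrj ips hjve jgkos vyeum puhts
Hunk 5: at line 3 remove [hinm,vnkc] add [jpf,lmkg,furp] -> 14 lines: jbv viuvz ntka jpf lmkg furp vrqfe iopy siwrj ips hjve jgkos vyeum puhts
Hunk 6: at line 2 remove [jpf,lmkg] add [vhr,yrak] -> 14 lines: jbv viuvz ntka vhr yrak furp vrqfe iopy siwrj ips hjve jgkos vyeum puhts
Hunk 7: at line 4 remove [yrak] add [qtve,kdsxq,sette] -> 16 lines: jbv viuvz ntka vhr qtve kdsxq sette furp vrqfe iopy siwrj ips hjve jgkos vyeum puhts
Final line count: 16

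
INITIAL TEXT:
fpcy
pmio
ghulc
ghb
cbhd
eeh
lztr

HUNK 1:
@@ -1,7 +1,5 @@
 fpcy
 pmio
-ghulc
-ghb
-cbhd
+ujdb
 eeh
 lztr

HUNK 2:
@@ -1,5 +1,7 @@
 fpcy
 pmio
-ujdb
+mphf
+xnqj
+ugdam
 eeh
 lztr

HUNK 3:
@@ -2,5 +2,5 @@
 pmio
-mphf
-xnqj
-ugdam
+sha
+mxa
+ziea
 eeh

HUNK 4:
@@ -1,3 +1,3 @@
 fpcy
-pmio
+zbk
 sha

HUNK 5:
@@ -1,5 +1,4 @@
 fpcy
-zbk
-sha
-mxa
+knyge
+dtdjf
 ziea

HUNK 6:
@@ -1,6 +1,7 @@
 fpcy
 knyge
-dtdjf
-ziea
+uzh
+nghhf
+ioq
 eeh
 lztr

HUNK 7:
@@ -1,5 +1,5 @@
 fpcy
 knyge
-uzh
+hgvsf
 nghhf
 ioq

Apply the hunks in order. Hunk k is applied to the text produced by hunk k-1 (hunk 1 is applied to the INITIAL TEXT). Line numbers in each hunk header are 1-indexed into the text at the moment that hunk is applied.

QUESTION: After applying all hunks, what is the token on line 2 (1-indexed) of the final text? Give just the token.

Hunk 1: at line 1 remove [ghulc,ghb,cbhd] add [ujdb] -> 5 lines: fpcy pmio ujdb eeh lztr
Hunk 2: at line 1 remove [ujdb] add [mphf,xnqj,ugdam] -> 7 lines: fpcy pmio mphf xnqj ugdam eeh lztr
Hunk 3: at line 2 remove [mphf,xnqj,ugdam] add [sha,mxa,ziea] -> 7 lines: fpcy pmio sha mxa ziea eeh lztr
Hunk 4: at line 1 remove [pmio] add [zbk] -> 7 lines: fpcy zbk sha mxa ziea eeh lztr
Hunk 5: at line 1 remove [zbk,sha,mxa] add [knyge,dtdjf] -> 6 lines: fpcy knyge dtdjf ziea eeh lztr
Hunk 6: at line 1 remove [dtdjf,ziea] add [uzh,nghhf,ioq] -> 7 lines: fpcy knyge uzh nghhf ioq eeh lztr
Hunk 7: at line 1 remove [uzh] add [hgvsf] -> 7 lines: fpcy knyge hgvsf nghhf ioq eeh lztr
Final line 2: knyge

Answer: knyge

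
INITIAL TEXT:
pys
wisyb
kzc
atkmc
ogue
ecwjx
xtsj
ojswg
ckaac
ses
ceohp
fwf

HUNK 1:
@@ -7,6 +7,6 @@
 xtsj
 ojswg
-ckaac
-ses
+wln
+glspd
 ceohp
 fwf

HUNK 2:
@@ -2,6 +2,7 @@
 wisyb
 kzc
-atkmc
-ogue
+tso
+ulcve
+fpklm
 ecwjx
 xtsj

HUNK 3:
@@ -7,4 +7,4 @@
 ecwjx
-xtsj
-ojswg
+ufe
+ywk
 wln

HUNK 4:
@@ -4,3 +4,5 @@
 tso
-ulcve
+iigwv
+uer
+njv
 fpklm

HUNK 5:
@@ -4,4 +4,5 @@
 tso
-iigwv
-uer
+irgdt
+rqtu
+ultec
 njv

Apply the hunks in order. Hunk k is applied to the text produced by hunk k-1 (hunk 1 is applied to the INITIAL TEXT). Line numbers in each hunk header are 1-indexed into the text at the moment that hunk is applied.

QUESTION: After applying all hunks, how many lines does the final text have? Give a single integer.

Answer: 16

Derivation:
Hunk 1: at line 7 remove [ckaac,ses] add [wln,glspd] -> 12 lines: pys wisyb kzc atkmc ogue ecwjx xtsj ojswg wln glspd ceohp fwf
Hunk 2: at line 2 remove [atkmc,ogue] add [tso,ulcve,fpklm] -> 13 lines: pys wisyb kzc tso ulcve fpklm ecwjx xtsj ojswg wln glspd ceohp fwf
Hunk 3: at line 7 remove [xtsj,ojswg] add [ufe,ywk] -> 13 lines: pys wisyb kzc tso ulcve fpklm ecwjx ufe ywk wln glspd ceohp fwf
Hunk 4: at line 4 remove [ulcve] add [iigwv,uer,njv] -> 15 lines: pys wisyb kzc tso iigwv uer njv fpklm ecwjx ufe ywk wln glspd ceohp fwf
Hunk 5: at line 4 remove [iigwv,uer] add [irgdt,rqtu,ultec] -> 16 lines: pys wisyb kzc tso irgdt rqtu ultec njv fpklm ecwjx ufe ywk wln glspd ceohp fwf
Final line count: 16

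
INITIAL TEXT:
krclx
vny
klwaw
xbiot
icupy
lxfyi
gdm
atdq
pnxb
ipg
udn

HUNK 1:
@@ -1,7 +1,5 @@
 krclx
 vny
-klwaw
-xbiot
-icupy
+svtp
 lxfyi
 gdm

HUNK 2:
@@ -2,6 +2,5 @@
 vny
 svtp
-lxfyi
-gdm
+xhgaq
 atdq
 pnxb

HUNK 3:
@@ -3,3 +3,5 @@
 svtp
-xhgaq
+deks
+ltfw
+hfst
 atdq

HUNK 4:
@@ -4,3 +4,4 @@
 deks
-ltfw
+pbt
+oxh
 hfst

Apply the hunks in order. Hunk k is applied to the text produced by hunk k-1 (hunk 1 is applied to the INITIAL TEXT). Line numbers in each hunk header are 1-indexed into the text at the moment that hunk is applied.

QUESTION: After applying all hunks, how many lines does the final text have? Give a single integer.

Hunk 1: at line 1 remove [klwaw,xbiot,icupy] add [svtp] -> 9 lines: krclx vny svtp lxfyi gdm atdq pnxb ipg udn
Hunk 2: at line 2 remove [lxfyi,gdm] add [xhgaq] -> 8 lines: krclx vny svtp xhgaq atdq pnxb ipg udn
Hunk 3: at line 3 remove [xhgaq] add [deks,ltfw,hfst] -> 10 lines: krclx vny svtp deks ltfw hfst atdq pnxb ipg udn
Hunk 4: at line 4 remove [ltfw] add [pbt,oxh] -> 11 lines: krclx vny svtp deks pbt oxh hfst atdq pnxb ipg udn
Final line count: 11

Answer: 11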